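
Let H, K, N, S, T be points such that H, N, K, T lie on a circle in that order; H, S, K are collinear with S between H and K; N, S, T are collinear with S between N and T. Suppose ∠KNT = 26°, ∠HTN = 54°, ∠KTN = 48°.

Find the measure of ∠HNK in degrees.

∠HNK = 78°

1. ∠HKN = 54°  [same arc HN]
2. ∠KHN = 48°  [same arc NK]
3. ∠HNK = 78°  [△HNK]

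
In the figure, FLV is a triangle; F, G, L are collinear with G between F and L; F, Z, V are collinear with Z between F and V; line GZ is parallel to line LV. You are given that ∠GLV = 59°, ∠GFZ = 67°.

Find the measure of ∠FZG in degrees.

1. ∠FLV = 59°  [G on ray LF]
2. ∠LFV = 67°  [G on FL, Z on FV]
3. ∠FVL = 54°  [△FLV]
4. ∠FZG = 54°  [GZ∥LV, corresponding at Z]

∠FZG = 54°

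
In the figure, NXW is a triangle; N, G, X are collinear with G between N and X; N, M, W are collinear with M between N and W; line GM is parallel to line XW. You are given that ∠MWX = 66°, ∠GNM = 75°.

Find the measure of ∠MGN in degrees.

1. ∠NWX = 66°  [M on ray WN]
2. ∠WNX = 75°  [G on NX, M on NW]
3. ∠NXW = 39°  [△NXW]
4. ∠MGN = 39°  [GM∥XW, corresponding at G]

∠MGN = 39°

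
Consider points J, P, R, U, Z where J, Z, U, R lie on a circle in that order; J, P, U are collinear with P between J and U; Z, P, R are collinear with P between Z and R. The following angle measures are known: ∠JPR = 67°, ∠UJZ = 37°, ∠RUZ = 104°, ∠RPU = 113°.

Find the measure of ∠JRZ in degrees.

1. ∠UPZ = 67°  [vertical angles at P]
2. ∠URZ = 37°  [same arc ZU]
3. ∠RZU = 39°  [△ZUR]
4. ∠JUZ = 74°  [△ZPU]
5. ∠JRZ = 74°  [same arc JZ]

∠JRZ = 74°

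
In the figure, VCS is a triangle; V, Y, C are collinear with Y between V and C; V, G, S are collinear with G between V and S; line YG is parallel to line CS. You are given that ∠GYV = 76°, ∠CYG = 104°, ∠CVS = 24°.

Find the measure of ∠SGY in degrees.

1. ∠SCV = 76°  [YG∥CS, corresponding at Y]
2. ∠CSV = 80°  [△VCS]
3. ∠VGY = 80°  [YG∥CS, corresponding at G]
4. ∠SGY = 100°  [linear pair at G on VS]

∠SGY = 100°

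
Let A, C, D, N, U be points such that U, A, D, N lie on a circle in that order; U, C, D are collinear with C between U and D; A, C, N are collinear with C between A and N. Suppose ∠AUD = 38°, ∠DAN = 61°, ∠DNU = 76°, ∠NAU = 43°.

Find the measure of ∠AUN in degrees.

1. ∠AND = 38°  [same arc AD]
2. ∠ADN = 81°  [△ADN]
3. ∠AUN = 99°  [cyclic UADN, opposite ∠U+∠D]

∠AUN = 99°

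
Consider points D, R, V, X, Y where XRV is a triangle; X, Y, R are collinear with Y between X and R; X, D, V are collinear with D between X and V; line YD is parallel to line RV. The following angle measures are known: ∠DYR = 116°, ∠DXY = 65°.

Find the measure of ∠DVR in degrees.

∠DVR = 51°

1. ∠DYX = 64°  [linear pair at Y on XR]
2. ∠XDY = 51°  [△XYD]
3. ∠VDY = 129°  [linear pair at D on XV]
4. ∠DVR = 51°  [YD∥RV, co-interior at V–D]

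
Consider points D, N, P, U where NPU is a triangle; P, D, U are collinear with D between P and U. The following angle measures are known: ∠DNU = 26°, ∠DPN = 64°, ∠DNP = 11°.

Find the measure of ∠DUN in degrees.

∠DUN = 79°

1. ∠NDP = 105°  [△NPD]
2. ∠NDU = 75°  [linear pair at D on PU]
3. ∠DUN = 79°  [△NDU]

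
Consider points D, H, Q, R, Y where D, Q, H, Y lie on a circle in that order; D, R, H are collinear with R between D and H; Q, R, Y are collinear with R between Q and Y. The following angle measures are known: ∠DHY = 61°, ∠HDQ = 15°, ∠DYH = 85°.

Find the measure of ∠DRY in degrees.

∠DRY = 76°

1. ∠HYQ = 15°  [same arc QH]
2. ∠HRY = 104°  [△HRY]
3. ∠DRY = 76°  [linear pair at R on DH]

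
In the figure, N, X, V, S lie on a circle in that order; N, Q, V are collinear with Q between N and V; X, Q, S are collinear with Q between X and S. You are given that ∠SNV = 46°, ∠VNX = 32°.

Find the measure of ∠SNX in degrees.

1. ∠SXV = 46°  [same arc VS]
2. ∠VSX = 32°  [same arc XV]
3. ∠SVX = 102°  [△XVS]
4. ∠SNX = 78°  [cyclic NXVS, opposite ∠N+∠V]

∠SNX = 78°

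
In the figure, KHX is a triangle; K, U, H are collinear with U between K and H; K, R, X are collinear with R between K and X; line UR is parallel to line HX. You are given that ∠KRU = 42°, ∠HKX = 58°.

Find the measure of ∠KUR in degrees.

∠KUR = 80°

1. ∠HXK = 42°  [UR∥HX, corresponding at R]
2. ∠KHX = 80°  [△KHX]
3. ∠KUR = 80°  [UR∥HX, corresponding at U]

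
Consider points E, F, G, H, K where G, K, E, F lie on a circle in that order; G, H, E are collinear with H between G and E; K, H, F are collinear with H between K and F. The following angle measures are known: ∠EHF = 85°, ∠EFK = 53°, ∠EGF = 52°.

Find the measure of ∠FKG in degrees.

1. ∠GHK = 85°  [vertical angles at H]
2. ∠EGK = 53°  [same arc KE]
3. ∠FKG = 42°  [△GHK]

∠FKG = 42°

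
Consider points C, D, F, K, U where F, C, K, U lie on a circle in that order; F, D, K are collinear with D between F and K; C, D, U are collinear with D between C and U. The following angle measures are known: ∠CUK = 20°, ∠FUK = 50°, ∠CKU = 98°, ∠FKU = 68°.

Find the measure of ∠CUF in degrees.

∠CUF = 30°

1. ∠KDU = 92°  [△KDU]
2. ∠KFU = 62°  [△FKU]
3. ∠FDU = 88°  [linear pair at D on FK]
4. ∠CUF = 30°  [△FDU]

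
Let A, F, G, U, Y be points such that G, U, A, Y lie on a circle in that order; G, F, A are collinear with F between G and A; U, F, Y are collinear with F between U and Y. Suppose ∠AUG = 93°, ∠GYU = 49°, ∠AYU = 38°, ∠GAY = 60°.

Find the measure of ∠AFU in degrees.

∠AFU = 98°

1. ∠AGU = 38°  [same arc UA]
2. ∠GUY = 60°  [same arc GY]
3. ∠GFU = 82°  [△GFU]
4. ∠AFU = 98°  [linear pair at F on GA]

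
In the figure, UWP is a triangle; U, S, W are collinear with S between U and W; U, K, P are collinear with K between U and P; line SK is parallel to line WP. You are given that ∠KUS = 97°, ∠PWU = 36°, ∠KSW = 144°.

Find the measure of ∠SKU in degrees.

1. ∠PUW = 97°  [S on UW, K on UP]
2. ∠UPW = 47°  [△UWP]
3. ∠SKU = 47°  [SK∥WP, corresponding at K]

∠SKU = 47°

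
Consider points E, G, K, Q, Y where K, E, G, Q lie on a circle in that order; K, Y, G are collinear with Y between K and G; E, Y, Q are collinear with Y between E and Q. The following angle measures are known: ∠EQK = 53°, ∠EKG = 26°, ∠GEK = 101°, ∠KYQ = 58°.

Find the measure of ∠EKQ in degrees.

1. ∠EGK = 53°  [same arc KE]
2. ∠EQG = 26°  [same arc EG]
3. ∠EYG = 58°  [vertical angles at Y]
4. ∠GEQ = 69°  [△EYG]
5. ∠EGQ = 85°  [△EGQ]
6. ∠EKQ = 95°  [cyclic KEGQ, opposite ∠K+∠G]

∠EKQ = 95°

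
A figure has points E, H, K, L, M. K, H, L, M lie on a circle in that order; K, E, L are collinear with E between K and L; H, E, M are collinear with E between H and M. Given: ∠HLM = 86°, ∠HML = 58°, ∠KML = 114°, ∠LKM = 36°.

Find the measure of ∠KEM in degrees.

∠KEM = 88°

1. ∠KLM = 30°  [△KLM]
2. ∠LEM = 92°  [△LEM]
3. ∠KEM = 88°  [linear pair at E on KL]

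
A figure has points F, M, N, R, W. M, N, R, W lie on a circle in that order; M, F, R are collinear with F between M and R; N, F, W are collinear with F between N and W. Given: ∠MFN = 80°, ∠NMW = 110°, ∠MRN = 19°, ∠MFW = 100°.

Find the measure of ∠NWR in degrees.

1. ∠NFR = 100°  [linear pair at F on MR]
2. ∠NRW = 70°  [cyclic MNRW, opposite ∠M+∠R]
3. ∠RNW = 61°  [△NFR]
4. ∠NWR = 49°  [△NRW]

∠NWR = 49°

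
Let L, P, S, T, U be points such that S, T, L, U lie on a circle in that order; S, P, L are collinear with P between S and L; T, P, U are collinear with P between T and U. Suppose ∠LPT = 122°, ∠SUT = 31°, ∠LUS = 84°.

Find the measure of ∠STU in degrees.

∠STU = 69°

1. ∠SPU = 122°  [vertical angles at P]
2. ∠LSU = 27°  [△SPU]
3. ∠SLU = 69°  [△SLU]
4. ∠STU = 69°  [same arc SU]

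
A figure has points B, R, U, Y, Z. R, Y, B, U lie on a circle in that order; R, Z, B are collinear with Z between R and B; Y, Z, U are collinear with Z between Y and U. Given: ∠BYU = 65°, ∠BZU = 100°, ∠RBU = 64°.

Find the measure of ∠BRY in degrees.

1. ∠RZY = 100°  [vertical angles at Z]
2. ∠RYU = 64°  [same arc RU]
3. ∠BRY = 16°  [△RZY]

∠BRY = 16°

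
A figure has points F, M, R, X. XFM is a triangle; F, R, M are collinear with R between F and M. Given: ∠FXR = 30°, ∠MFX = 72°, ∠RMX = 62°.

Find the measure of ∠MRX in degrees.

∠MRX = 102°

1. ∠RFX = 72°  [R on ray FM]
2. ∠FRX = 78°  [△XFR]
3. ∠MRX = 102°  [linear pair at R on FM]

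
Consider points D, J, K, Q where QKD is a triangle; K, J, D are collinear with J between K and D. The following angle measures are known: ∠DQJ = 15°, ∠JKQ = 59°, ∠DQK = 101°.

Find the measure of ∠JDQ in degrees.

∠JDQ = 20°

1. ∠DKQ = 59°  [J on ray KD]
2. ∠KDQ = 20°  [△QKD]
3. ∠JDQ = 20°  [J on ray DK]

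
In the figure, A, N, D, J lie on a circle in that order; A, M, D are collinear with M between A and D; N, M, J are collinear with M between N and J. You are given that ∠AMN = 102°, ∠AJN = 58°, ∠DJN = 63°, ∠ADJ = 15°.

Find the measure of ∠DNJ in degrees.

1. ∠DMN = 78°  [linear pair at M on AD]
2. ∠ADN = 58°  [same arc AN]
3. ∠DNJ = 44°  [△NMD]

∠DNJ = 44°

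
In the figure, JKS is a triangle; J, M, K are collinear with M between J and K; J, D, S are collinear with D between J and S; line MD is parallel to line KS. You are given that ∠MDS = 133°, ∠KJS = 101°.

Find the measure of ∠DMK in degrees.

1. ∠JDM = 47°  [linear pair at D on JS]
2. ∠DJM = 101°  [M on JK, D on JS]
3. ∠DMJ = 32°  [△JMD]
4. ∠DMK = 148°  [linear pair at M on JK]

∠DMK = 148°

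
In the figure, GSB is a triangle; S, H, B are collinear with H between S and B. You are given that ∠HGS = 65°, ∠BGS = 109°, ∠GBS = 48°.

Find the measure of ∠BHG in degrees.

∠BHG = 88°

1. ∠BSG = 23°  [△GSB]
2. ∠GSH = 23°  [H on ray SB]
3. ∠GHS = 92°  [△GSH]
4. ∠BHG = 88°  [linear pair at H on SB]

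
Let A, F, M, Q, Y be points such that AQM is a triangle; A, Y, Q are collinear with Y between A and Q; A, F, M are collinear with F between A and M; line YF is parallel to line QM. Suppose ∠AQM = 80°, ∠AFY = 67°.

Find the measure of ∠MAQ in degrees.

1. ∠AYF = 80°  [YF∥QM, corresponding at Y]
2. ∠FAY = 33°  [△AYF]
3. ∠MAQ = 33°  [Y on AQ, F on AM]

∠MAQ = 33°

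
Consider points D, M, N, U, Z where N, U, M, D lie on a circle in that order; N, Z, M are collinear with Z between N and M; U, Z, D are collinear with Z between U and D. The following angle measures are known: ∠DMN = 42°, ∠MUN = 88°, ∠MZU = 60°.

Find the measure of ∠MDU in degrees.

∠MDU = 18°

1. ∠DUN = 42°  [same arc ND]
2. ∠NZU = 120°  [linear pair at Z on NM]
3. ∠MNU = 18°  [△NZU]
4. ∠MDU = 18°  [same arc UM]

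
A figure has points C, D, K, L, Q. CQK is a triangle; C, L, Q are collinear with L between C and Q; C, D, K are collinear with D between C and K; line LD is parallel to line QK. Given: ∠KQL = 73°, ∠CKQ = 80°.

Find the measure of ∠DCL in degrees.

1. ∠CQK = 73°  [L on ray QC]
2. ∠KCQ = 27°  [△CQK]
3. ∠DCL = 27°  [L on CQ, D on CK]

∠DCL = 27°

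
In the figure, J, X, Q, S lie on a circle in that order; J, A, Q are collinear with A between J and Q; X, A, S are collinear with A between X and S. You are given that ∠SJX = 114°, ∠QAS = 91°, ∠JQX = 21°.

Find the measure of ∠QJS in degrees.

∠QJS = 70°

1. ∠JAS = 89°  [linear pair at A on JQ]
2. ∠JSX = 21°  [same arc JX]
3. ∠QJS = 70°  [△JAS]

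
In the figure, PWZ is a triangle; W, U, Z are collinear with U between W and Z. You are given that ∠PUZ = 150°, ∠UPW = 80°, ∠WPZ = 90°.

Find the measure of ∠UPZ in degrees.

1. ∠PUW = 30°  [linear pair at U on WZ]
2. ∠PWU = 70°  [△PWU]
3. ∠PWZ = 70°  [U on ray WZ]
4. ∠PZW = 20°  [△PWZ]
5. ∠PZU = 20°  [U on ray ZW]
6. ∠UPZ = 10°  [△PUZ]

∠UPZ = 10°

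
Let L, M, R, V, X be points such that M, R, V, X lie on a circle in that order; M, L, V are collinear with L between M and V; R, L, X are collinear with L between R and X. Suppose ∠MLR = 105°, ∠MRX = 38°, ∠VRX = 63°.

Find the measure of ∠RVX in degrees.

∠RVX = 80°

1. ∠VLX = 105°  [vertical angles at L]
2. ∠MVX = 38°  [same arc MX]
3. ∠RXV = 37°  [△VLX]
4. ∠RVX = 80°  [△RVX]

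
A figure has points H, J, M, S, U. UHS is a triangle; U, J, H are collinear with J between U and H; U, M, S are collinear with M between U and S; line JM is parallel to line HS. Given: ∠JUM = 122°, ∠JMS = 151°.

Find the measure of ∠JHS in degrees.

∠JHS = 29°

1. ∠JMU = 29°  [linear pair at M on US]
2. ∠MJU = 29°  [△UJM]
3. ∠HJM = 151°  [linear pair at J on UH]
4. ∠JHS = 29°  [JM∥HS, co-interior at H–J]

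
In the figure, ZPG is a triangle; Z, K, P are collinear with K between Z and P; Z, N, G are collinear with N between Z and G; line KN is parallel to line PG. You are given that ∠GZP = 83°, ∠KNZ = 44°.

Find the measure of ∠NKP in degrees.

1. ∠KZN = 83°  [K on ZP, N on ZG]
2. ∠NKZ = 53°  [△ZKN]
3. ∠NKP = 127°  [linear pair at K on ZP]

∠NKP = 127°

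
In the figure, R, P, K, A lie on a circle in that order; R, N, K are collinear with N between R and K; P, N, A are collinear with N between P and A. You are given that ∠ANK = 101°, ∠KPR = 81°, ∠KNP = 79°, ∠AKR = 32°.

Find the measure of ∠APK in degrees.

1. ∠KAR = 99°  [cyclic RPKA, opposite ∠P+∠A]
2. ∠ARK = 49°  [△RKA]
3. ∠APK = 49°  [same arc KA]

∠APK = 49°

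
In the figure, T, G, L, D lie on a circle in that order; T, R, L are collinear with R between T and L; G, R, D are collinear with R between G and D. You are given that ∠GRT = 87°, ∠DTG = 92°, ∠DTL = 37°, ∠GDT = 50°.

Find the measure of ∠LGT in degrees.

1. ∠DGT = 38°  [△TGD]
2. ∠GLT = 50°  [same arc TG]
3. ∠GTL = 55°  [△TRG]
4. ∠LGT = 75°  [△TGL]

∠LGT = 75°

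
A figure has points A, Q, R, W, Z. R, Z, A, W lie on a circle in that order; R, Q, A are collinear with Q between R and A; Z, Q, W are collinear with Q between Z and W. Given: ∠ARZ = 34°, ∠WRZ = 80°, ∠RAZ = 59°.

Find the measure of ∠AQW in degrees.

1. ∠AWZ = 34°  [same arc ZA]
2. ∠AZR = 87°  [△RZA]
3. ∠WAZ = 100°  [cyclic RZAW, opposite ∠R+∠A]
4. ∠AZW = 46°  [△ZAW]
5. ∠AWR = 93°  [cyclic RZAW, opposite ∠Z+∠W]
6. ∠ARW = 46°  [same arc AW]
7. ∠RAW = 41°  [△RAW]
8. ∠AQW = 105°  [△AQW]

∠AQW = 105°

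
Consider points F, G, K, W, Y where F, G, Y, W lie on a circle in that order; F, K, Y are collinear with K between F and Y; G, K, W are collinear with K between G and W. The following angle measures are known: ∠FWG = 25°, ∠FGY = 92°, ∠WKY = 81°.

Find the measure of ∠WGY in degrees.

1. ∠FYG = 25°  [same arc FG]
2. ∠FKG = 81°  [vertical angles at K]
3. ∠GKY = 99°  [linear pair at K on FY]
4. ∠WGY = 56°  [△GKY]

∠WGY = 56°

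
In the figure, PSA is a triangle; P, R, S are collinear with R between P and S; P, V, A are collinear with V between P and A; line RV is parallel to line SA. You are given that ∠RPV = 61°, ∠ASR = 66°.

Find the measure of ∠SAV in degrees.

1. ∠APS = 61°  [R on PS, V on PA]
2. ∠ASP = 66°  [R on ray SP]
3. ∠PAS = 53°  [△PSA]
4. ∠SAV = 53°  [V on ray AP]

∠SAV = 53°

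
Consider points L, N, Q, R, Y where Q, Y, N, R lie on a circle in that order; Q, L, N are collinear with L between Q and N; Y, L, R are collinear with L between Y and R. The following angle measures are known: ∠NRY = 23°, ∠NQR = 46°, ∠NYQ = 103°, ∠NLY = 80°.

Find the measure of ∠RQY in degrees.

1. ∠NQY = 23°  [same arc YN]
2. ∠QNY = 54°  [△QYN]
3. ∠QLY = 100°  [linear pair at L on QN]
4. ∠QYR = 57°  [△QLY]
5. ∠QRY = 54°  [same arc QY]
6. ∠RQY = 69°  [△QYR]

∠RQY = 69°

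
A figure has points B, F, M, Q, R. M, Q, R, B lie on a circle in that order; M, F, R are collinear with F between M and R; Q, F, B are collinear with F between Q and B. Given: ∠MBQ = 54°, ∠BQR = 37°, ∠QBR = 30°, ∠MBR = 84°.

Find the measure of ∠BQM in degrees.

∠BQM = 59°

1. ∠MRQ = 54°  [same arc MQ]
2. ∠QFR = 89°  [△QFR]
3. ∠QMR = 30°  [same arc QR]
4. ∠MFQ = 91°  [linear pair at F on MR]
5. ∠BQM = 59°  [△MFQ]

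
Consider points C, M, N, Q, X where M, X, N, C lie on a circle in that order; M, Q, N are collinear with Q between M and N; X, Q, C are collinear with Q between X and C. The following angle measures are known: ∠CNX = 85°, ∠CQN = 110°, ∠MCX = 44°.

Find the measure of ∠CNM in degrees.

∠CNM = 41°

1. ∠CMX = 95°  [cyclic MXNC, opposite ∠M+∠N]
2. ∠CXM = 41°  [△MXC]
3. ∠CNM = 41°  [same arc MC]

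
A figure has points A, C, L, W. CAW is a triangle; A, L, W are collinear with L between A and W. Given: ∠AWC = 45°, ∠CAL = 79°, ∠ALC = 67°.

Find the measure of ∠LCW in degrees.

∠LCW = 22°

1. ∠CWL = 45°  [L on ray WA]
2. ∠CLW = 113°  [linear pair at L on AW]
3. ∠LCW = 22°  [△CLW]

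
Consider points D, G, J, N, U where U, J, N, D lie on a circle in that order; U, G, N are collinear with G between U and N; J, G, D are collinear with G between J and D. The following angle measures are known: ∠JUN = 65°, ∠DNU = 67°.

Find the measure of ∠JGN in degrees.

1. ∠DJU = 67°  [same arc UD]
2. ∠JGU = 48°  [△UGJ]
3. ∠JGN = 132°  [linear pair at G on UN]

∠JGN = 132°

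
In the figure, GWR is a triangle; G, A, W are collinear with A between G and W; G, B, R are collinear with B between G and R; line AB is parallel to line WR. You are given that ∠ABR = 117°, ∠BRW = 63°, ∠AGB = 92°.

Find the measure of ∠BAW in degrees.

∠BAW = 155°

1. ∠ABG = 63°  [linear pair at B on GR]
2. ∠BAG = 25°  [△GAB]
3. ∠BAW = 155°  [linear pair at A on GW]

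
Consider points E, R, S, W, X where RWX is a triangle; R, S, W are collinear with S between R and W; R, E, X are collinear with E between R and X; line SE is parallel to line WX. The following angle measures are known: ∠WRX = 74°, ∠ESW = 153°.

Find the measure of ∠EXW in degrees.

1. ∠ERS = 74°  [S on RW, E on RX]
2. ∠ESR = 27°  [linear pair at S on RW]
3. ∠RES = 79°  [△RSE]
4. ∠SEX = 101°  [linear pair at E on RX]
5. ∠EXW = 79°  [SE∥WX, co-interior at X–E]

∠EXW = 79°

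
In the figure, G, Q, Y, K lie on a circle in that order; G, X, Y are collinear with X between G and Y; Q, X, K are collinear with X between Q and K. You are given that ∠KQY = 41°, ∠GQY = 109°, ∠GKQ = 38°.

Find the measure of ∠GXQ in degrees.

1. ∠KGY = 41°  [same arc YK]
2. ∠GKY = 71°  [cyclic GQYK, opposite ∠Q+∠K]
3. ∠GYQ = 38°  [same arc GQ]
4. ∠GYK = 68°  [△GYK]
5. ∠QGY = 33°  [△GQY]
6. ∠GQK = 68°  [same arc GK]
7. ∠GXQ = 79°  [△GXQ]

∠GXQ = 79°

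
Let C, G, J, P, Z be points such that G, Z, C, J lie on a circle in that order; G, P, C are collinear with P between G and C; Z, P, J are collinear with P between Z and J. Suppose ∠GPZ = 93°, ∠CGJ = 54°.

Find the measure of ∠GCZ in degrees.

∠GCZ = 39°

1. ∠CPZ = 87°  [linear pair at P on GC]
2. ∠CZJ = 54°  [same arc CJ]
3. ∠GCZ = 39°  [△ZPC]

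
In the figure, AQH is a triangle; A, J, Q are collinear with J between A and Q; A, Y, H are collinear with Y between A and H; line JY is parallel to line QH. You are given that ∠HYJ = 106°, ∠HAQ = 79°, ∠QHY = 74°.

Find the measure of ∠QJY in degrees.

1. ∠AYJ = 74°  [linear pair at Y on AH]
2. ∠JAY = 79°  [J on AQ, Y on AH]
3. ∠AJY = 27°  [△AJY]
4. ∠QJY = 153°  [linear pair at J on AQ]

∠QJY = 153°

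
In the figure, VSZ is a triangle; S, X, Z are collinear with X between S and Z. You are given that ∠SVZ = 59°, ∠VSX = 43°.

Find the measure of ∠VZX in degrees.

1. ∠VSZ = 43°  [X on ray SZ]
2. ∠SZV = 78°  [△VSZ]
3. ∠VZX = 78°  [X on ray ZS]

∠VZX = 78°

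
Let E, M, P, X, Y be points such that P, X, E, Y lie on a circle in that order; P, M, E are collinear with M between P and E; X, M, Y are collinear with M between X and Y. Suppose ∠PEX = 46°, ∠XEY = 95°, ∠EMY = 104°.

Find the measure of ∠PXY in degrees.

1. ∠PYX = 46°  [same arc PX]
2. ∠XPY = 85°  [cyclic PXEY, opposite ∠P+∠E]
3. ∠PXY = 49°  [△PXY]

∠PXY = 49°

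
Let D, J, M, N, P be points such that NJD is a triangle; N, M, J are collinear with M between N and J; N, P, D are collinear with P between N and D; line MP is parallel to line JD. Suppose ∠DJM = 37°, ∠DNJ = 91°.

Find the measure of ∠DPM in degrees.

∠DPM = 128°

1. ∠DJN = 37°  [M on ray JN]
2. ∠JDN = 52°  [△NJD]
3. ∠MPN = 52°  [MP∥JD, corresponding at P]
4. ∠DPM = 128°  [linear pair at P on ND]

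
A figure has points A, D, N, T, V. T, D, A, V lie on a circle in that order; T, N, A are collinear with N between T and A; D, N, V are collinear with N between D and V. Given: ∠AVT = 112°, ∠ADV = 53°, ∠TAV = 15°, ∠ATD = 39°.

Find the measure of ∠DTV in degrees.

1. ∠AVD = 39°  [same arc DA]
2. ∠DAV = 88°  [△DAV]
3. ∠DTV = 92°  [cyclic TDAV, opposite ∠T+∠A]

∠DTV = 92°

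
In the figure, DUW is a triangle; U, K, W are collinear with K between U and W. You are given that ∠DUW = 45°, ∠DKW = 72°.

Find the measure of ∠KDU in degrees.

1. ∠DUK = 45°  [K on ray UW]
2. ∠DKU = 108°  [linear pair at K on UW]
3. ∠KDU = 27°  [△DUK]

∠KDU = 27°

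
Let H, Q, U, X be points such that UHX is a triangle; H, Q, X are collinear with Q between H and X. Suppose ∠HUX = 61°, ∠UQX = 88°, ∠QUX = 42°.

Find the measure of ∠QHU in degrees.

1. ∠QXU = 50°  [△UQX]
2. ∠HXU = 50°  [Q on ray XH]
3. ∠UHX = 69°  [△UHX]
4. ∠QHU = 69°  [Q on ray HX]

∠QHU = 69°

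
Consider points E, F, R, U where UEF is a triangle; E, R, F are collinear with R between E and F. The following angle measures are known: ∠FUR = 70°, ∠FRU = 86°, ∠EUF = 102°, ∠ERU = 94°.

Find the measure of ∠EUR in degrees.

1. ∠RFU = 24°  [△URF]
2. ∠EFU = 24°  [R on ray FE]
3. ∠FEU = 54°  [△UEF]
4. ∠REU = 54°  [R on ray EF]
5. ∠EUR = 32°  [△UER]

∠EUR = 32°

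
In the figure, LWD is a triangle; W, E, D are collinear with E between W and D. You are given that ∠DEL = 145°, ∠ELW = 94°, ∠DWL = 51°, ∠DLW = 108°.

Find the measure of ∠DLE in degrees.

∠DLE = 14°

1. ∠LDW = 21°  [△LWD]
2. ∠EDL = 21°  [E on ray DW]
3. ∠DLE = 14°  [△LED]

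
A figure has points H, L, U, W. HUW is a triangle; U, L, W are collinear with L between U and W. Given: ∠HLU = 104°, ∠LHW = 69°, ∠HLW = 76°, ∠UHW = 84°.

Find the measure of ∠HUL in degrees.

1. ∠HWL = 35°  [△HLW]
2. ∠HWU = 35°  [L on ray WU]
3. ∠HUW = 61°  [△HUW]
4. ∠HUL = 61°  [L on ray UW]

∠HUL = 61°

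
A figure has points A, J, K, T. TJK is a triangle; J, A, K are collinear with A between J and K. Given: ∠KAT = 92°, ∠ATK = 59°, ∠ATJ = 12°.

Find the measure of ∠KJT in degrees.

1. ∠JAT = 88°  [linear pair at A on JK]
2. ∠AJT = 80°  [△TJA]
3. ∠KJT = 80°  [A on ray JK]

∠KJT = 80°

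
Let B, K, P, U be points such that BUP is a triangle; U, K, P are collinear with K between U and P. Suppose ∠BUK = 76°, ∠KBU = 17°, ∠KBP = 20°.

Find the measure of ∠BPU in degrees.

1. ∠BKU = 87°  [△BUK]
2. ∠BKP = 93°  [linear pair at K on UP]
3. ∠BPK = 67°  [△BKP]
4. ∠BPU = 67°  [K on ray PU]

∠BPU = 67°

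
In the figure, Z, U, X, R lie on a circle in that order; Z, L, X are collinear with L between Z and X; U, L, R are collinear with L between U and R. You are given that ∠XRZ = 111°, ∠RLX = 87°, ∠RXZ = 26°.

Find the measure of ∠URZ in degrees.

1. ∠RZX = 43°  [△ZXR]
2. ∠RLZ = 93°  [linear pair at L on ZX]
3. ∠URZ = 44°  [△ZLR]

∠URZ = 44°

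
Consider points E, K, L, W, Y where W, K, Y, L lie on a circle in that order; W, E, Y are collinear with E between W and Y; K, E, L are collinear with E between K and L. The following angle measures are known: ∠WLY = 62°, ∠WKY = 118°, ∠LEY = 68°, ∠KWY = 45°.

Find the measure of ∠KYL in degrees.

∠KYL = 84°

1. ∠KYW = 17°  [△WKY]
2. ∠KEW = 68°  [vertical angles at E]
3. ∠LKW = 67°  [△WEK]
4. ∠KLW = 17°  [same arc WK]
5. ∠KWL = 96°  [△WKL]
6. ∠KYL = 84°  [cyclic WKYL, opposite ∠W+∠Y]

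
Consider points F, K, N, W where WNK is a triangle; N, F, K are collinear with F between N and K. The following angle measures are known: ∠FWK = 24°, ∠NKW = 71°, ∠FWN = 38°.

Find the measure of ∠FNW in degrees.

1. ∠FKW = 71°  [F on ray KN]
2. ∠KFW = 85°  [△WFK]
3. ∠NFW = 95°  [linear pair at F on NK]
4. ∠FNW = 47°  [△WNF]

∠FNW = 47°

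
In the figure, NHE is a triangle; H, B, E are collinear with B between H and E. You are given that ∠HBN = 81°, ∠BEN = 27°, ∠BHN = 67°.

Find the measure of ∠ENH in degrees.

1. ∠HEN = 27°  [B on ray EH]
2. ∠EHN = 67°  [B on ray HE]
3. ∠ENH = 86°  [△NHE]

∠ENH = 86°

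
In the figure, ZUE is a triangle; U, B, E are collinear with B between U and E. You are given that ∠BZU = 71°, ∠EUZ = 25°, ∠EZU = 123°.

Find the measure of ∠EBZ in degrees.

1. ∠BUZ = 25°  [B on ray UE]
2. ∠UBZ = 84°  [△ZUB]
3. ∠EBZ = 96°  [linear pair at B on UE]

∠EBZ = 96°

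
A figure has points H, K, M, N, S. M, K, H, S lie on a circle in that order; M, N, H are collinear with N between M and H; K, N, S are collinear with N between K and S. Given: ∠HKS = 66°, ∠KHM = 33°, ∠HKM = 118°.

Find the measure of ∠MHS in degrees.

1. ∠HMS = 66°  [same arc HS]
2. ∠HSM = 62°  [cyclic MKHS, opposite ∠K+∠S]
3. ∠MHS = 52°  [△MHS]

∠MHS = 52°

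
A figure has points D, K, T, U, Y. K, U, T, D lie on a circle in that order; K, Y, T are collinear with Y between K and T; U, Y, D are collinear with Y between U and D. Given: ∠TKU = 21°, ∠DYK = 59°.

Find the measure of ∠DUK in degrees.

1. ∠TDU = 21°  [same arc UT]
2. ∠DYT = 121°  [linear pair at Y on KT]
3. ∠DTK = 38°  [△TYD]
4. ∠DUK = 38°  [same arc KD]

∠DUK = 38°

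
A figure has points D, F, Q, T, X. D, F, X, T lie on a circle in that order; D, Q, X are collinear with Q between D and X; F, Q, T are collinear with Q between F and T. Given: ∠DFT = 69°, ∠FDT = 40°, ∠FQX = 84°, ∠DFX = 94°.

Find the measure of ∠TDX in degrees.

1. ∠DXT = 69°  [same arc DT]
2. ∠DTX = 86°  [cyclic DFXT, opposite ∠F+∠T]
3. ∠TDX = 25°  [△DXT]

∠TDX = 25°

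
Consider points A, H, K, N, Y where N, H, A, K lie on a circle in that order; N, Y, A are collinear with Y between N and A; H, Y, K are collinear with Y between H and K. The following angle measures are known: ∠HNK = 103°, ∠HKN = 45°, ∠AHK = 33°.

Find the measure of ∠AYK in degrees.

∠AYK = 78°

1. ∠HAK = 77°  [cyclic NHAK, opposite ∠N+∠A]
2. ∠KHN = 32°  [△NHK]
3. ∠AKH = 70°  [△HAK]
4. ∠KAN = 32°  [same arc NK]
5. ∠AYK = 78°  [△AYK]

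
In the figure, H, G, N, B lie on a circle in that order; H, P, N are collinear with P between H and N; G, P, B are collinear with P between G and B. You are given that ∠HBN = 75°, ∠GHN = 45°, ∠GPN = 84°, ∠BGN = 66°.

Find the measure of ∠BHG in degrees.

∠BHG = 111°

1. ∠GBN = 45°  [same arc GN]
2. ∠BNG = 69°  [△GNB]
3. ∠BHG = 111°  [cyclic HGNB, opposite ∠H+∠N]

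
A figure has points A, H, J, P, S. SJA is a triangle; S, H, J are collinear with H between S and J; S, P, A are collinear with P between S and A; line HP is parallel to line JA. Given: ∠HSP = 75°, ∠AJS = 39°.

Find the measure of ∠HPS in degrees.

∠HPS = 66°

1. ∠ASJ = 75°  [H on SJ, P on SA]
2. ∠JAS = 66°  [△SJA]
3. ∠HPS = 66°  [HP∥JA, corresponding at P]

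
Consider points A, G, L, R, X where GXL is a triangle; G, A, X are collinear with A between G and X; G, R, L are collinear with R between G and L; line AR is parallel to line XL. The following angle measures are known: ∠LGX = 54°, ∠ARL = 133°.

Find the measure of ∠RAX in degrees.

∠RAX = 101°

1. ∠AGR = 54°  [A on GX, R on GL]
2. ∠ARG = 47°  [linear pair at R on GL]
3. ∠GAR = 79°  [△GAR]
4. ∠RAX = 101°  [linear pair at A on GX]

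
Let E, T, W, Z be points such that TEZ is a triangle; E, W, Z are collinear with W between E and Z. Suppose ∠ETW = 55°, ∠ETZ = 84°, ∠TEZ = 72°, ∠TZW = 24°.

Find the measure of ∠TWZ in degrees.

1. ∠TEW = 72°  [W on ray EZ]
2. ∠EWT = 53°  [△TEW]
3. ∠TWZ = 127°  [linear pair at W on EZ]

∠TWZ = 127°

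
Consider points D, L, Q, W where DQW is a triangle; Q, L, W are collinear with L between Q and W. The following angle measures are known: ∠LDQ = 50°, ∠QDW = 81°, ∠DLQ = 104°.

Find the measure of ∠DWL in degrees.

∠DWL = 73°

1. ∠DQL = 26°  [△DQL]
2. ∠DQW = 26°  [L on ray QW]
3. ∠DWQ = 73°  [△DQW]
4. ∠DWL = 73°  [L on ray WQ]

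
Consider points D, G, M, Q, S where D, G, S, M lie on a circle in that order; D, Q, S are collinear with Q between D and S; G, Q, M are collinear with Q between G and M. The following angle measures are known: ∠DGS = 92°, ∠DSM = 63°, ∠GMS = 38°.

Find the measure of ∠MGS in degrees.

∠MGS = 29°

1. ∠DMS = 88°  [cyclic DGSM, opposite ∠G+∠M]
2. ∠MDS = 29°  [△DSM]
3. ∠MGS = 29°  [same arc SM]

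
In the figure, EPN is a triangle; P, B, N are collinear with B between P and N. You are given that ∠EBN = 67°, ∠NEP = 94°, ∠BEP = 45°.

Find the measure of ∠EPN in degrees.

∠EPN = 22°

1. ∠EBP = 113°  [linear pair at B on PN]
2. ∠BPE = 22°  [△EPB]
3. ∠EPN = 22°  [B on ray PN]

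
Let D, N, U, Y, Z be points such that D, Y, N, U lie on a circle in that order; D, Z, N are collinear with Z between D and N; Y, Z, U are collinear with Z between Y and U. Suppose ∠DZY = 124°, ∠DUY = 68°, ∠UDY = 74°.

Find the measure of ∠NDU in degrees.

∠NDU = 56°

1. ∠NZU = 124°  [vertical angles at Z]
2. ∠DZU = 56°  [linear pair at Z on DN]
3. ∠NDU = 56°  [△DZU]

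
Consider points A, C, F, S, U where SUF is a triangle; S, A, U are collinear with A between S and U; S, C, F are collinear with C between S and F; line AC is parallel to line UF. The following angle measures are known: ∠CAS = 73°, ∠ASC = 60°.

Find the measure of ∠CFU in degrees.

1. ∠ACS = 47°  [△SAC]
2. ∠ACF = 133°  [linear pair at C on SF]
3. ∠CFU = 47°  [AC∥UF, co-interior at F–C]

∠CFU = 47°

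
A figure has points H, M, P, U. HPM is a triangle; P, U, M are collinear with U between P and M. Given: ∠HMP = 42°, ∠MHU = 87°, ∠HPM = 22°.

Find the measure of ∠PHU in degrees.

1. ∠HMU = 42°  [U on ray MP]
2. ∠HUM = 51°  [△HUM]
3. ∠HPU = 22°  [U on ray PM]
4. ∠HUP = 129°  [linear pair at U on PM]
5. ∠PHU = 29°  [△HPU]

∠PHU = 29°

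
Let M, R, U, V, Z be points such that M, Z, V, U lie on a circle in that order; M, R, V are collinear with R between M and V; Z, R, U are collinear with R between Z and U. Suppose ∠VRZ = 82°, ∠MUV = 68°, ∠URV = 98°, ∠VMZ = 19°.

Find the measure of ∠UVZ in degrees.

1. ∠MZV = 112°  [cyclic MZVU, opposite ∠Z+∠U]
2. ∠VUZ = 19°  [same arc ZV]
3. ∠MVZ = 49°  [△MZV]
4. ∠UZV = 49°  [△ZRV]
5. ∠UVZ = 112°  [△ZVU]

∠UVZ = 112°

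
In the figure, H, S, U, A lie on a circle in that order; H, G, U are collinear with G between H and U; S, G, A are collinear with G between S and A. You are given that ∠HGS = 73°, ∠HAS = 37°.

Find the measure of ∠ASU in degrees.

1. ∠SGU = 107°  [linear pair at G on HU]
2. ∠HUS = 37°  [same arc HS]
3. ∠ASU = 36°  [△SGU]

∠ASU = 36°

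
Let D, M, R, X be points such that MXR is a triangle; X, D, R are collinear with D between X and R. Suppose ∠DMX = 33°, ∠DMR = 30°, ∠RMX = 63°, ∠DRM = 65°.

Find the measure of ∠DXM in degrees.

1. ∠MDR = 85°  [△MDR]
2. ∠MDX = 95°  [linear pair at D on XR]
3. ∠DXM = 52°  [△MXD]

∠DXM = 52°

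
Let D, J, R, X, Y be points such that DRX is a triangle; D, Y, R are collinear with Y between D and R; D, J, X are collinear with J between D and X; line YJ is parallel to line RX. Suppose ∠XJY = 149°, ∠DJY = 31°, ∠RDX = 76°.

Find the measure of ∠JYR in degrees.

∠JYR = 107°

1. ∠DXR = 31°  [YJ∥RX, corresponding at J]
2. ∠DRX = 73°  [△DRX]
3. ∠DYJ = 73°  [YJ∥RX, corresponding at Y]
4. ∠JYR = 107°  [linear pair at Y on DR]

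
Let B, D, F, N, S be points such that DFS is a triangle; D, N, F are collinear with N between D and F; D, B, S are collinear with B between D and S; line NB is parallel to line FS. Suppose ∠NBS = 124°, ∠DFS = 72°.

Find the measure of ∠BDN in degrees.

∠BDN = 52°

1. ∠DBN = 56°  [linear pair at B on DS]
2. ∠BND = 72°  [NB∥FS, corresponding at N]
3. ∠BDN = 52°  [△DNB]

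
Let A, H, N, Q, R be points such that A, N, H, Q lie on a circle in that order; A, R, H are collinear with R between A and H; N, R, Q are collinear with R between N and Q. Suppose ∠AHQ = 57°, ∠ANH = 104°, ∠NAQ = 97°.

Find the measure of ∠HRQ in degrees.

∠HRQ = 73°

1. ∠ANQ = 57°  [same arc AQ]
2. ∠AQH = 76°  [cyclic ANHQ, opposite ∠N+∠Q]
3. ∠AQN = 26°  [△ANQ]
4. ∠HAQ = 47°  [△AHQ]
5. ∠ARQ = 107°  [△ARQ]
6. ∠HRQ = 73°  [linear pair at R on AH]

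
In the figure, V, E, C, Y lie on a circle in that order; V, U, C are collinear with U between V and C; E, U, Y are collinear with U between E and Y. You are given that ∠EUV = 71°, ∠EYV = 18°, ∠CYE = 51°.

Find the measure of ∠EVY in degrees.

1. ∠CVE = 51°  [same arc EC]
2. ∠VEY = 58°  [△VUE]
3. ∠EVY = 104°  [△VEY]

∠EVY = 104°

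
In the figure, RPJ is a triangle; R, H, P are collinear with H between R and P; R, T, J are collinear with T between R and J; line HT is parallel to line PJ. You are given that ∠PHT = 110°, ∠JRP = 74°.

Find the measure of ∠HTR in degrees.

1. ∠RHT = 70°  [linear pair at H on RP]
2. ∠HRT = 74°  [H on RP, T on RJ]
3. ∠HTR = 36°  [△RHT]

∠HTR = 36°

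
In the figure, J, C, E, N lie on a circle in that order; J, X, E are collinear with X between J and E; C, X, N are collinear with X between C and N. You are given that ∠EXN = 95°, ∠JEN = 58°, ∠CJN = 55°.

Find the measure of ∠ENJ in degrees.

∠ENJ = 94°

1. ∠JXN = 85°  [linear pair at X on JE]
2. ∠JCN = 58°  [same arc JN]
3. ∠CNJ = 67°  [△JCN]
4. ∠EJN = 28°  [△JXN]
5. ∠ENJ = 94°  [△JEN]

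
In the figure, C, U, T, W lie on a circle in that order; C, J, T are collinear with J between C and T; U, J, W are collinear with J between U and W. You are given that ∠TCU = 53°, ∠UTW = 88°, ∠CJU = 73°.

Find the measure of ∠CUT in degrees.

1. ∠TWU = 53°  [same arc UT]
2. ∠TUW = 39°  [△UTW]
3. ∠TJU = 107°  [linear pair at J on CT]
4. ∠CTU = 34°  [△UJT]
5. ∠CUT = 93°  [△CUT]

∠CUT = 93°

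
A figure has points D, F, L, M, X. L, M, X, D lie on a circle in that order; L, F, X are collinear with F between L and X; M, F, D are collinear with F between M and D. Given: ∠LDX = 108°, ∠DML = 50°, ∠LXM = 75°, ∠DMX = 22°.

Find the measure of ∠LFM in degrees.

∠LFM = 97°

1. ∠LMX = 72°  [cyclic LMXD, opposite ∠M+∠D]
2. ∠MLX = 33°  [△LMX]
3. ∠LFM = 97°  [△LFM]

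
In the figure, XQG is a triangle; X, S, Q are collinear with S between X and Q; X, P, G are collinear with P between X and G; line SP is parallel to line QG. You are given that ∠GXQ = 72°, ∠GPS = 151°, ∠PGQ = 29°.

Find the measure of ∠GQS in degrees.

∠GQS = 79°

1. ∠QGX = 29°  [P on ray GX]
2. ∠GQX = 79°  [△XQG]
3. ∠GQS = 79°  [S on ray QX]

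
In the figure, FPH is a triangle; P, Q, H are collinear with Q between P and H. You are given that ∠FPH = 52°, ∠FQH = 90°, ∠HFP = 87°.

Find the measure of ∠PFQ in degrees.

1. ∠FPQ = 52°  [Q on ray PH]
2. ∠FQP = 90°  [linear pair at Q on PH]
3. ∠PFQ = 38°  [△FPQ]

∠PFQ = 38°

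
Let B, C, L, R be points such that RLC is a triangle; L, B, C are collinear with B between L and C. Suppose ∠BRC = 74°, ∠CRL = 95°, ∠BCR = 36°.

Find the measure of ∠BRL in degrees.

∠BRL = 21°

1. ∠CBR = 70°  [△RBC]
2. ∠LCR = 36°  [B on ray CL]
3. ∠LBR = 110°  [linear pair at B on LC]
4. ∠CLR = 49°  [△RLC]
5. ∠BLR = 49°  [B on ray LC]
6. ∠BRL = 21°  [△RLB]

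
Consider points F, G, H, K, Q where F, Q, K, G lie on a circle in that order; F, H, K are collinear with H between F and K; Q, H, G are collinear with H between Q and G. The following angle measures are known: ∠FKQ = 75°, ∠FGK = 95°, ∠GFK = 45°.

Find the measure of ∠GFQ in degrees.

1. ∠FGQ = 75°  [same arc FQ]
2. ∠FKG = 40°  [△FKG]
3. ∠FQG = 40°  [same arc FG]
4. ∠GFQ = 65°  [△FQG]

∠GFQ = 65°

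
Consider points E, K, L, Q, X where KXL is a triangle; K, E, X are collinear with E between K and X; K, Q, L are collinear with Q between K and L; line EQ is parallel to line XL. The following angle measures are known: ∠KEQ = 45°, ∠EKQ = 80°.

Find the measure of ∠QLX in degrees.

∠QLX = 55°

1. ∠EQK = 55°  [△KEQ]
2. ∠EQL = 125°  [linear pair at Q on KL]
3. ∠QLX = 55°  [EQ∥XL, co-interior at L–Q]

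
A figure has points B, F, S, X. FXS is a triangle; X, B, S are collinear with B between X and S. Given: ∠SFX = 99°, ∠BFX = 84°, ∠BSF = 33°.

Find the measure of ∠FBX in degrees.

∠FBX = 48°

1. ∠FSX = 33°  [B on ray SX]
2. ∠FXS = 48°  [△FXS]
3. ∠BXF = 48°  [B on ray XS]
4. ∠FBX = 48°  [△FXB]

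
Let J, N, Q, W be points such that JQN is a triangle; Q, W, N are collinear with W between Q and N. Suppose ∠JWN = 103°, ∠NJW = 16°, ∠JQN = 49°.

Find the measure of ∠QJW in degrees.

∠QJW = 54°

1. ∠JWQ = 77°  [linear pair at W on QN]
2. ∠JQW = 49°  [W on ray QN]
3. ∠QJW = 54°  [△JQW]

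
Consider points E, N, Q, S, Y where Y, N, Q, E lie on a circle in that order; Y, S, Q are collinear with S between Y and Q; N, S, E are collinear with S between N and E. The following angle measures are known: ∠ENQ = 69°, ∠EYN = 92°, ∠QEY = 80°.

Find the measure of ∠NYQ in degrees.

1. ∠EQN = 88°  [cyclic YNQE, opposite ∠Y+∠Q]
2. ∠NEQ = 23°  [△NQE]
3. ∠NYQ = 23°  [same arc NQ]

∠NYQ = 23°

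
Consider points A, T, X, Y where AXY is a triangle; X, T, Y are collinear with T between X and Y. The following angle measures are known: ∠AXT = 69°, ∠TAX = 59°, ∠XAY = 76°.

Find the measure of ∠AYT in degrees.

1. ∠AXY = 69°  [T on ray XY]
2. ∠AYX = 35°  [△AXY]
3. ∠AYT = 35°  [T on ray YX]

∠AYT = 35°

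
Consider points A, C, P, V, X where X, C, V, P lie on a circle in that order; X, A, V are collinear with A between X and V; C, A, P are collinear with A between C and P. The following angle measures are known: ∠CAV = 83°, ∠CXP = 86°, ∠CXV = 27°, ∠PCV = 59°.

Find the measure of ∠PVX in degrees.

1. ∠PAX = 83°  [vertical angles at A]
2. ∠CPV = 27°  [same arc CV]
3. ∠PAV = 97°  [linear pair at A on XV]
4. ∠PVX = 56°  [△VAP]

∠PVX = 56°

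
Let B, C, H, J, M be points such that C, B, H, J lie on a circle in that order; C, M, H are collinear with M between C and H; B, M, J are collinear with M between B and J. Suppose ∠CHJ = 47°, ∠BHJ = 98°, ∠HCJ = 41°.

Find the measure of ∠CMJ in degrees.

∠CMJ = 88°

1. ∠CBJ = 47°  [same arc CJ]
2. ∠BCJ = 82°  [cyclic CBHJ, opposite ∠C+∠H]
3. ∠BJC = 51°  [△CBJ]
4. ∠CMJ = 88°  [△CMJ]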